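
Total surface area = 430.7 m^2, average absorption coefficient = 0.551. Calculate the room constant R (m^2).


Given values:
  S = 430.7 m^2, alpha = 0.551
Formula: R = S * alpha / (1 - alpha)
Numerator: 430.7 * 0.551 = 237.3157
Denominator: 1 - 0.551 = 0.449
R = 237.3157 / 0.449 = 528.54

528.54 m^2


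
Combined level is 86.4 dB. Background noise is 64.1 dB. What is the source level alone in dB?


Given values:
  L_total = 86.4 dB, L_bg = 64.1 dB
Formula: L_source = 10 * log10(10^(L_total/10) - 10^(L_bg/10))
Convert to linear:
  10^(86.4/10) = 436515832.2402
  10^(64.1/10) = 2570395.7828
Difference: 436515832.2402 - 2570395.7828 = 433945436.4574
L_source = 10 * log10(433945436.4574) = 86.37

86.37 dB


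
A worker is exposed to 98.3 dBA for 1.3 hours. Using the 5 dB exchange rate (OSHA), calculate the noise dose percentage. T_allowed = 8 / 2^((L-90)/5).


Given values:
  L = 98.3 dBA, T = 1.3 hours
Formula: T_allowed = 8 / 2^((L - 90) / 5)
Compute exponent: (98.3 - 90) / 5 = 1.66
Compute 2^(1.66) = 3.160165
T_allowed = 8 / 3.160165 = 2.531513 hours
Dose = (T / T_allowed) * 100
Dose = (1.3 / 2.531513) * 100 = 51.35

51.35 %


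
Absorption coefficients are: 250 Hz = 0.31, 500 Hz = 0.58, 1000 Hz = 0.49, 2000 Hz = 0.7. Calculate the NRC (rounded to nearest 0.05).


Given values:
  a_250 = 0.31, a_500 = 0.58
  a_1000 = 0.49, a_2000 = 0.7
Formula: NRC = (a250 + a500 + a1000 + a2000) / 4
Sum = 0.31 + 0.58 + 0.49 + 0.7 = 2.08
NRC = 2.08 / 4 = 0.52
Rounded to nearest 0.05: 0.5

0.5


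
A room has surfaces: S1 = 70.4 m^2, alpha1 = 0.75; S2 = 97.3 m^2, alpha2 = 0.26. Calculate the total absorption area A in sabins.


Given surfaces:
  Surface 1: 70.4 * 0.75 = 52.8
  Surface 2: 97.3 * 0.26 = 25.298
Formula: A = sum(Si * alpha_i)
A = 52.8 + 25.298
A = 78.1

78.1 sabins


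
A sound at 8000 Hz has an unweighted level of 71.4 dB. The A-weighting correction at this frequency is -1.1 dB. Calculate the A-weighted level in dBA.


Given values:
  SPL = 71.4 dB
  A-weighting at 8000 Hz = -1.1 dB
Formula: L_A = SPL + A_weight
L_A = 71.4 + (-1.1)
L_A = 70.3

70.3 dBA


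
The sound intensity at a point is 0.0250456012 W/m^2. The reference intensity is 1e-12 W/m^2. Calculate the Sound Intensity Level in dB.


Given values:
  I = 0.0250456012 W/m^2
  I_ref = 1e-12 W/m^2
Formula: SIL = 10 * log10(I / I_ref)
Compute ratio: I / I_ref = 25045601200
Compute log10: log10(25045601200) = 10.398731
Multiply: SIL = 10 * 10.398731 = 103.99

103.99 dB


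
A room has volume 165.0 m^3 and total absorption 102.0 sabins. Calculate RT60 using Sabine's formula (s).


Given values:
  V = 165.0 m^3
  A = 102.0 sabins
Formula: RT60 = 0.161 * V / A
Numerator: 0.161 * 165.0 = 26.565
RT60 = 26.565 / 102.0 = 0.26

0.26 s


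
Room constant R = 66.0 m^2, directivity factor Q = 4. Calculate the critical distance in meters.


Given values:
  R = 66.0 m^2, Q = 4
Formula: d_c = 0.141 * sqrt(Q * R)
Compute Q * R = 4 * 66.0 = 264.0
Compute sqrt(264.0) = 16.2481
d_c = 0.141 * 16.2481 = 2.291

2.291 m


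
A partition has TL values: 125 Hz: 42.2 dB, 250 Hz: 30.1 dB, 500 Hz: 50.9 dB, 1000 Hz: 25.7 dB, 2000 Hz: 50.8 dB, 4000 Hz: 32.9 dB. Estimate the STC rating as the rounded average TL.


Given TL values at each frequency:
  125 Hz: 42.2 dB
  250 Hz: 30.1 dB
  500 Hz: 50.9 dB
  1000 Hz: 25.7 dB
  2000 Hz: 50.8 dB
  4000 Hz: 32.9 dB
Formula: STC ~ round(average of TL values)
Sum = 42.2 + 30.1 + 50.9 + 25.7 + 50.8 + 32.9 = 232.6
Average = 232.6 / 6 = 38.77
Rounded: 39

39


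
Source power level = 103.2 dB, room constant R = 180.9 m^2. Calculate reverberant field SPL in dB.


Given values:
  Lw = 103.2 dB, R = 180.9 m^2
Formula: SPL = Lw + 10 * log10(4 / R)
Compute 4 / R = 4 / 180.9 = 0.022112
Compute 10 * log10(0.022112) = -16.5537
SPL = 103.2 + (-16.5537) = 86.65

86.65 dB


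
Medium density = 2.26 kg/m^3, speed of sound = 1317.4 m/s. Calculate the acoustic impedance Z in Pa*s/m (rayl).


Given values:
  rho = 2.26 kg/m^3
  c = 1317.4 m/s
Formula: Z = rho * c
Z = 2.26 * 1317.4
Z = 2977.32

2977.32 rayl


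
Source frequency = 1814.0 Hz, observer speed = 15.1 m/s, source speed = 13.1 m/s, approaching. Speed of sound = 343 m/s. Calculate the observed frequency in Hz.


Given values:
  f_s = 1814.0 Hz, v_o = 15.1 m/s, v_s = 13.1 m/s
  Direction: approaching
Formula: f_o = f_s * (c + v_o) / (c - v_s)
Numerator: c + v_o = 343 + 15.1 = 358.1
Denominator: c - v_s = 343 - 13.1 = 329.9
f_o = 1814.0 * 358.1 / 329.9 = 1969.06

1969.06 Hz


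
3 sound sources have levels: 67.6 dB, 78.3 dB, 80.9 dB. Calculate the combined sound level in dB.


Formula: L_total = 10 * log10( sum(10^(Li/10)) )
  Source 1: 10^(67.6/10) = 5754399.3734
  Source 2: 10^(78.3/10) = 67608297.5392
  Source 3: 10^(80.9/10) = 123026877.0812
Sum of linear values = 196389573.9938
L_total = 10 * log10(196389573.9938) = 82.93

82.93 dB


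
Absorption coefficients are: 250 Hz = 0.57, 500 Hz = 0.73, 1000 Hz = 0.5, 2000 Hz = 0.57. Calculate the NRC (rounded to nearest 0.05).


Given values:
  a_250 = 0.57, a_500 = 0.73
  a_1000 = 0.5, a_2000 = 0.57
Formula: NRC = (a250 + a500 + a1000 + a2000) / 4
Sum = 0.57 + 0.73 + 0.5 + 0.57 = 2.37
NRC = 2.37 / 4 = 0.5925
Rounded to nearest 0.05: 0.6

0.6


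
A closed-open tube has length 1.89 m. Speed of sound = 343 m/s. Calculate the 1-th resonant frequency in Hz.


Given values:
  Tube type: closed-open, L = 1.89 m, c = 343 m/s, n = 1
Formula: f_n = (2n - 1) * c / (4 * L)
Compute 2n - 1 = 2*1 - 1 = 1
Compute 4 * L = 4 * 1.89 = 7.56
f = 1 * 343 / 7.56
f = 45.37

45.37 Hz


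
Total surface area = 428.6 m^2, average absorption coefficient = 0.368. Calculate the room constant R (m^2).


Given values:
  S = 428.6 m^2, alpha = 0.368
Formula: R = S * alpha / (1 - alpha)
Numerator: 428.6 * 0.368 = 157.7248
Denominator: 1 - 0.368 = 0.632
R = 157.7248 / 0.632 = 249.56

249.56 m^2


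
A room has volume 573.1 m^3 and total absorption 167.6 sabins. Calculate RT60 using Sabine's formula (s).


Given values:
  V = 573.1 m^3
  A = 167.6 sabins
Formula: RT60 = 0.161 * V / A
Numerator: 0.161 * 573.1 = 92.2691
RT60 = 92.2691 / 167.6 = 0.551

0.551 s


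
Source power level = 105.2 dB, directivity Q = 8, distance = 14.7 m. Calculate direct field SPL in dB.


Given values:
  Lw = 105.2 dB, Q = 8, r = 14.7 m
Formula: SPL = Lw + 10 * log10(Q / (4 * pi * r^2))
Compute 4 * pi * r^2 = 4 * pi * 14.7^2 = 2715.467
Compute Q / denom = 8 / 2715.467 = 0.00294609
Compute 10 * log10(0.00294609) = -25.3075
SPL = 105.2 + (-25.3075) = 79.89

79.89 dB


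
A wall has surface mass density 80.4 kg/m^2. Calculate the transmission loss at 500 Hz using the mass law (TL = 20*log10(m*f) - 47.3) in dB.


Given values:
  m = 80.4 kg/m^2, f = 500 Hz
Formula: TL = 20 * log10(m * f) - 47.3
Compute m * f = 80.4 * 500 = 40200.0
Compute log10(40200.0) = 4.604226
Compute 20 * 4.604226 = 92.0845
TL = 92.0845 - 47.3 = 44.78

44.78 dB


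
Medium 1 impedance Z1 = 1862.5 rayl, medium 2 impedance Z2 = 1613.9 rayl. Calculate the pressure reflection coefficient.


Given values:
  Z1 = 1862.5 rayl, Z2 = 1613.9 rayl
Formula: R = (Z2 - Z1) / (Z2 + Z1)
Numerator: Z2 - Z1 = 1613.9 - 1862.5 = -248.6
Denominator: Z2 + Z1 = 1613.9 + 1862.5 = 3476.4
R = -248.6 / 3476.4 = -0.0715

-0.0715


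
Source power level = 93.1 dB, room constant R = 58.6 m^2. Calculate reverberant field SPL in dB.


Given values:
  Lw = 93.1 dB, R = 58.6 m^2
Formula: SPL = Lw + 10 * log10(4 / R)
Compute 4 / R = 4 / 58.6 = 0.068259
Compute 10 * log10(0.068259) = -11.6584
SPL = 93.1 + (-11.6584) = 81.44

81.44 dB


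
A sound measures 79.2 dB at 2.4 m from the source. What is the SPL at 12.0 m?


Given values:
  SPL1 = 79.2 dB, r1 = 2.4 m, r2 = 12.0 m
Formula: SPL2 = SPL1 - 20 * log10(r2 / r1)
Compute ratio: r2 / r1 = 12.0 / 2.4 = 5.0
Compute log10: log10(5.0) = 0.69897
Compute drop: 20 * 0.69897 = 13.9794
SPL2 = 79.2 - 13.9794 = 65.22

65.22 dB


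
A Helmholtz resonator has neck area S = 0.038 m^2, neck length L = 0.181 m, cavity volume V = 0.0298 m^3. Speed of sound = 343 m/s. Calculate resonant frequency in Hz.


Given values:
  S = 0.038 m^2, L = 0.181 m, V = 0.0298 m^3, c = 343 m/s
Formula: f = (c / (2*pi)) * sqrt(S / (V * L))
Compute V * L = 0.0298 * 0.181 = 0.0053938
Compute S / (V * L) = 0.038 / 0.0053938 = 7.0451
Compute sqrt(7.0451) = 2.654261
Compute c / (2*pi) = 343 / 6.283185 = 54.590148
f = 54.590148 * 2.654261 = 144.9

144.9 Hz


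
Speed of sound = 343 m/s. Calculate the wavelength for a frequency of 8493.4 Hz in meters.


Given values:
  c = 343 m/s, f = 8493.4 Hz
Formula: lambda = c / f
lambda = 343 / 8493.4
lambda = 0.0404

0.0404 m


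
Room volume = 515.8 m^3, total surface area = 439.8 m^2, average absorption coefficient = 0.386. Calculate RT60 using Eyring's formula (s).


Given values:
  V = 515.8 m^3, S = 439.8 m^2, alpha = 0.386
Formula: RT60 = 0.161 * V / (-S * ln(1 - alpha))
Compute ln(1 - 0.386) = ln(0.614) = -0.48776
Denominator: -439.8 * -0.48776 = 214.5168
Numerator: 0.161 * 515.8 = 83.0438
RT60 = 83.0438 / 214.5168 = 0.387

0.387 s


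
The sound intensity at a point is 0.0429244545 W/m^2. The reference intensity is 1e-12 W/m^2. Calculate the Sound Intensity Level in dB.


Given values:
  I = 0.0429244545 W/m^2
  I_ref = 1e-12 W/m^2
Formula: SIL = 10 * log10(I / I_ref)
Compute ratio: I / I_ref = 42924454500
Compute log10: log10(42924454500) = 10.632705
Multiply: SIL = 10 * 10.632705 = 106.33

106.33 dB


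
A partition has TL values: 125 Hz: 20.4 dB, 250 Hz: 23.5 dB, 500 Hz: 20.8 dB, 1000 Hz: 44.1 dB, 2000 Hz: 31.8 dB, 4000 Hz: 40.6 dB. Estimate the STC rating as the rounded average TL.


Given TL values at each frequency:
  125 Hz: 20.4 dB
  250 Hz: 23.5 dB
  500 Hz: 20.8 dB
  1000 Hz: 44.1 dB
  2000 Hz: 31.8 dB
  4000 Hz: 40.6 dB
Formula: STC ~ round(average of TL values)
Sum = 20.4 + 23.5 + 20.8 + 44.1 + 31.8 + 40.6 = 181.2
Average = 181.2 / 6 = 30.2
Rounded: 30

30


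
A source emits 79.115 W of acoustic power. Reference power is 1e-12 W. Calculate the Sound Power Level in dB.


Given values:
  W = 79.115 W
  W_ref = 1e-12 W
Formula: SWL = 10 * log10(W / W_ref)
Compute ratio: W / W_ref = 79115000000000
Compute log10: log10(79115000000000) = 13.898259
Multiply: SWL = 10 * 13.898259 = 138.98

138.98 dB


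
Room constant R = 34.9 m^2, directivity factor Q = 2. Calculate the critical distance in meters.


Given values:
  R = 34.9 m^2, Q = 2
Formula: d_c = 0.141 * sqrt(Q * R)
Compute Q * R = 2 * 34.9 = 69.8
Compute sqrt(69.8) = 8.3546
d_c = 0.141 * 8.3546 = 1.178

1.178 m


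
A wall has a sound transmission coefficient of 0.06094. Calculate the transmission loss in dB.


Given values:
  tau = 0.06094
Formula: TL = 10 * log10(1 / tau)
Compute 1 / tau = 1 / 0.06094 = 16.4096
Compute log10(16.4096) = 1.215098
TL = 10 * 1.215098 = 12.15

12.15 dB


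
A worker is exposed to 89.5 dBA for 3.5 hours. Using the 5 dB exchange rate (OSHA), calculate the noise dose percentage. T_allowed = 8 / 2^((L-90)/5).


Given values:
  L = 89.5 dBA, T = 3.5 hours
Formula: T_allowed = 8 / 2^((L - 90) / 5)
Compute exponent: (89.5 - 90) / 5 = -0.1
Compute 2^(-0.1) = 0.933033
T_allowed = 8 / 0.933033 = 8.574188 hours
Dose = (T / T_allowed) * 100
Dose = (3.5 / 8.574188) * 100 = 40.82

40.82 %


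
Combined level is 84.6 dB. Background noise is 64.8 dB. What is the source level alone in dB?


Given values:
  L_total = 84.6 dB, L_bg = 64.8 dB
Formula: L_source = 10 * log10(10^(L_total/10) - 10^(L_bg/10))
Convert to linear:
  10^(84.6/10) = 288403150.3127
  10^(64.8/10) = 3019951.7204
Difference: 288403150.3127 - 3019951.7204 = 285383198.5923
L_source = 10 * log10(285383198.5923) = 84.55

84.55 dB


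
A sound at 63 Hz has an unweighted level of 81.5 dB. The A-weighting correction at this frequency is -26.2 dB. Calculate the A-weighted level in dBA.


Given values:
  SPL = 81.5 dB
  A-weighting at 63 Hz = -26.2 dB
Formula: L_A = SPL + A_weight
L_A = 81.5 + (-26.2)
L_A = 55.3

55.3 dBA


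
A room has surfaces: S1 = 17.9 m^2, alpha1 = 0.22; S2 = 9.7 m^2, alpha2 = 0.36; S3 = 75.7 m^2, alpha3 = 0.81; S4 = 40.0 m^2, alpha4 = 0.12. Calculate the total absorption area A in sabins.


Given surfaces:
  Surface 1: 17.9 * 0.22 = 3.938
  Surface 2: 9.7 * 0.36 = 3.492
  Surface 3: 75.7 * 0.81 = 61.317
  Surface 4: 40.0 * 0.12 = 4.8
Formula: A = sum(Si * alpha_i)
A = 3.938 + 3.492 + 61.317 + 4.8
A = 73.55

73.55 sabins


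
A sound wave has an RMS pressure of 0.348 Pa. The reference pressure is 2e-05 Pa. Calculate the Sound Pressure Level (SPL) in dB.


Given values:
  p = 0.348 Pa
  p_ref = 2e-05 Pa
Formula: SPL = 20 * log10(p / p_ref)
Compute ratio: p / p_ref = 0.348 / 2e-05 = 17400
Compute log10: log10(17400) = 4.240549
Multiply: SPL = 20 * 4.240549 = 84.81

84.81 dB


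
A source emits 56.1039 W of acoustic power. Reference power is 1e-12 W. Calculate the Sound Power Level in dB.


Given values:
  W = 56.1039 W
  W_ref = 1e-12 W
Formula: SWL = 10 * log10(W / W_ref)
Compute ratio: W / W_ref = 56103900000000
Compute log10: log10(56103900000000) = 13.748993
Multiply: SWL = 10 * 13.748993 = 137.49

137.49 dB


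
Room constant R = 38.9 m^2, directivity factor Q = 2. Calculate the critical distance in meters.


Given values:
  R = 38.9 m^2, Q = 2
Formula: d_c = 0.141 * sqrt(Q * R)
Compute Q * R = 2 * 38.9 = 77.8
Compute sqrt(77.8) = 8.8204
d_c = 0.141 * 8.8204 = 1.244

1.244 m


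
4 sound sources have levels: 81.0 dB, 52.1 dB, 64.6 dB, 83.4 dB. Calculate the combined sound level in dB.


Formula: L_total = 10 * log10( sum(10^(Li/10)) )
  Source 1: 10^(81.0/10) = 125892541.1794
  Source 2: 10^(52.1/10) = 162181.0097
  Source 3: 10^(64.6/10) = 2884031.5031
  Source 4: 10^(83.4/10) = 218776162.395
Sum of linear values = 347714916.0872
L_total = 10 * log10(347714916.0872) = 85.41

85.41 dB


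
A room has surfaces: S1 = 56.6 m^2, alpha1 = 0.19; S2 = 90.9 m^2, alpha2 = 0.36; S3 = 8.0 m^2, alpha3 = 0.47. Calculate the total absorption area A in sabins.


Given surfaces:
  Surface 1: 56.6 * 0.19 = 10.754
  Surface 2: 90.9 * 0.36 = 32.724
  Surface 3: 8.0 * 0.47 = 3.76
Formula: A = sum(Si * alpha_i)
A = 10.754 + 32.724 + 3.76
A = 47.24

47.24 sabins


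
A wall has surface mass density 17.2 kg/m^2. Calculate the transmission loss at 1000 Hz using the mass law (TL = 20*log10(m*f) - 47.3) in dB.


Given values:
  m = 17.2 kg/m^2, f = 1000 Hz
Formula: TL = 20 * log10(m * f) - 47.3
Compute m * f = 17.2 * 1000 = 17200.0
Compute log10(17200.0) = 4.235528
Compute 20 * 4.235528 = 84.7106
TL = 84.7106 - 47.3 = 37.41

37.41 dB


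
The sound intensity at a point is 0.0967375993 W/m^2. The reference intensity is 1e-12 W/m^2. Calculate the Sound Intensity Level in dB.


Given values:
  I = 0.0967375993 W/m^2
  I_ref = 1e-12 W/m^2
Formula: SIL = 10 * log10(I / I_ref)
Compute ratio: I / I_ref = 96737599300
Compute log10: log10(96737599300) = 10.985595
Multiply: SIL = 10 * 10.985595 = 109.86

109.86 dB


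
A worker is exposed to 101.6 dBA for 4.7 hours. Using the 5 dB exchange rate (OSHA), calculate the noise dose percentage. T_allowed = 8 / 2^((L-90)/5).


Given values:
  L = 101.6 dBA, T = 4.7 hours
Formula: T_allowed = 8 / 2^((L - 90) / 5)
Compute exponent: (101.6 - 90) / 5 = 2.32
Compute 2^(2.32) = 4.993322
T_allowed = 8 / 4.993322 = 1.60214 hours
Dose = (T / T_allowed) * 100
Dose = (4.7 / 1.60214) * 100 = 293.36

293.36 %


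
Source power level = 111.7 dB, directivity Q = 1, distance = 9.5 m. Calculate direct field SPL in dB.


Given values:
  Lw = 111.7 dB, Q = 1, r = 9.5 m
Formula: SPL = Lw + 10 * log10(Q / (4 * pi * r^2))
Compute 4 * pi * r^2 = 4 * pi * 9.5^2 = 1134.1149
Compute Q / denom = 1 / 1134.1149 = 0.00088174
Compute 10 * log10(0.00088174) = -30.5466
SPL = 111.7 + (-30.5466) = 81.15

81.15 dB


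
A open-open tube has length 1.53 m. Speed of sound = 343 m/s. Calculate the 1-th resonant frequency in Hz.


Given values:
  Tube type: open-open, L = 1.53 m, c = 343 m/s, n = 1
Formula: f_n = n * c / (2 * L)
Compute 2 * L = 2 * 1.53 = 3.06
f = 1 * 343 / 3.06
f = 112.09

112.09 Hz


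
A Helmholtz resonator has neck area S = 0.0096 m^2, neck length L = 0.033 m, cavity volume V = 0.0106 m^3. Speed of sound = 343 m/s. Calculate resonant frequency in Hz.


Given values:
  S = 0.0096 m^2, L = 0.033 m, V = 0.0106 m^3, c = 343 m/s
Formula: f = (c / (2*pi)) * sqrt(S / (V * L))
Compute V * L = 0.0106 * 0.033 = 0.0003498
Compute S / (V * L) = 0.0096 / 0.0003498 = 27.4443
Compute sqrt(27.4443) = 5.238731
Compute c / (2*pi) = 343 / 6.283185 = 54.590148
f = 54.590148 * 5.238731 = 285.98

285.98 Hz


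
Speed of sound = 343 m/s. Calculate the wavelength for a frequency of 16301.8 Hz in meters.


Given values:
  c = 343 m/s, f = 16301.8 Hz
Formula: lambda = c / f
lambda = 343 / 16301.8
lambda = 0.021

0.021 m


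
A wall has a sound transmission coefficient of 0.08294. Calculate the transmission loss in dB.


Given values:
  tau = 0.08294
Formula: TL = 10 * log10(1 / tau)
Compute 1 / tau = 1 / 0.08294 = 12.0569
Compute log10(12.0569) = 1.081236
TL = 10 * 1.081236 = 10.81

10.81 dB


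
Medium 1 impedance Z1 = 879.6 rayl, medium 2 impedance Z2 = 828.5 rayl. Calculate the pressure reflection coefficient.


Given values:
  Z1 = 879.6 rayl, Z2 = 828.5 rayl
Formula: R = (Z2 - Z1) / (Z2 + Z1)
Numerator: Z2 - Z1 = 828.5 - 879.6 = -51.1
Denominator: Z2 + Z1 = 828.5 + 879.6 = 1708.1
R = -51.1 / 1708.1 = -0.0299

-0.0299


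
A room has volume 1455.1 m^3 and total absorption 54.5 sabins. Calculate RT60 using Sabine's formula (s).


Given values:
  V = 1455.1 m^3
  A = 54.5 sabins
Formula: RT60 = 0.161 * V / A
Numerator: 0.161 * 1455.1 = 234.2711
RT60 = 234.2711 / 54.5 = 4.299

4.299 s


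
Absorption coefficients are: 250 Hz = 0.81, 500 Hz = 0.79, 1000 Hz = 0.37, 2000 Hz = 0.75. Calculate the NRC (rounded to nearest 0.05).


Given values:
  a_250 = 0.81, a_500 = 0.79
  a_1000 = 0.37, a_2000 = 0.75
Formula: NRC = (a250 + a500 + a1000 + a2000) / 4
Sum = 0.81 + 0.79 + 0.37 + 0.75 = 2.72
NRC = 2.72 / 4 = 0.68
Rounded to nearest 0.05: 0.7

0.7


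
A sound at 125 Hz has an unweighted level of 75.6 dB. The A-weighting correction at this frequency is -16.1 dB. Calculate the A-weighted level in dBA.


Given values:
  SPL = 75.6 dB
  A-weighting at 125 Hz = -16.1 dB
Formula: L_A = SPL + A_weight
L_A = 75.6 + (-16.1)
L_A = 59.5

59.5 dBA


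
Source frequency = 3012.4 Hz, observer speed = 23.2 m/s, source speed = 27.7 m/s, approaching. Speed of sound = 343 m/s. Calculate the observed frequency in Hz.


Given values:
  f_s = 3012.4 Hz, v_o = 23.2 m/s, v_s = 27.7 m/s
  Direction: approaching
Formula: f_o = f_s * (c + v_o) / (c - v_s)
Numerator: c + v_o = 343 + 23.2 = 366.2
Denominator: c - v_s = 343 - 27.7 = 315.3
f_o = 3012.4 * 366.2 / 315.3 = 3498.7

3498.7 Hz


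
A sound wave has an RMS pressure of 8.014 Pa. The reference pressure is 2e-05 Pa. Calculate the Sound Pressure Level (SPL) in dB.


Given values:
  p = 8.014 Pa
  p_ref = 2e-05 Pa
Formula: SPL = 20 * log10(p / p_ref)
Compute ratio: p / p_ref = 8.014 / 2e-05 = 400700
Compute log10: log10(400700) = 5.602819
Multiply: SPL = 20 * 5.602819 = 112.06

112.06 dB


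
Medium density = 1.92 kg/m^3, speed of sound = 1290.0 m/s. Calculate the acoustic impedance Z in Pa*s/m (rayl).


Given values:
  rho = 1.92 kg/m^3
  c = 1290.0 m/s
Formula: Z = rho * c
Z = 1.92 * 1290.0
Z = 2476.8

2476.8 rayl


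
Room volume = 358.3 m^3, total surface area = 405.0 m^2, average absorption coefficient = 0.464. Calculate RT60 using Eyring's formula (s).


Given values:
  V = 358.3 m^3, S = 405.0 m^2, alpha = 0.464
Formula: RT60 = 0.161 * V / (-S * ln(1 - alpha))
Compute ln(1 - 0.464) = ln(0.536) = -0.623621
Denominator: -405.0 * -0.623621 = 252.5665
Numerator: 0.161 * 358.3 = 57.6863
RT60 = 57.6863 / 252.5665 = 0.228

0.228 s


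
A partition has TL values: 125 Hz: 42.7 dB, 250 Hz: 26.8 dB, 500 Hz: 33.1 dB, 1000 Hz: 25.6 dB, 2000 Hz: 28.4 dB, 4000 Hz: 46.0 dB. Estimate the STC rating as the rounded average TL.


Given TL values at each frequency:
  125 Hz: 42.7 dB
  250 Hz: 26.8 dB
  500 Hz: 33.1 dB
  1000 Hz: 25.6 dB
  2000 Hz: 28.4 dB
  4000 Hz: 46.0 dB
Formula: STC ~ round(average of TL values)
Sum = 42.7 + 26.8 + 33.1 + 25.6 + 28.4 + 46.0 = 202.6
Average = 202.6 / 6 = 33.77
Rounded: 34

34


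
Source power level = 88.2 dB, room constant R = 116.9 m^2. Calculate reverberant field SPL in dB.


Given values:
  Lw = 88.2 dB, R = 116.9 m^2
Formula: SPL = Lw + 10 * log10(4 / R)
Compute 4 / R = 4 / 116.9 = 0.034217
Compute 10 * log10(0.034217) = -14.6576
SPL = 88.2 + (-14.6576) = 73.54

73.54 dB


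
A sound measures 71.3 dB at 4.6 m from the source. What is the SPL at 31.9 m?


Given values:
  SPL1 = 71.3 dB, r1 = 4.6 m, r2 = 31.9 m
Formula: SPL2 = SPL1 - 20 * log10(r2 / r1)
Compute ratio: r2 / r1 = 31.9 / 4.6 = 6.9348
Compute log10: log10(6.9348) = 0.841034
Compute drop: 20 * 0.841034 = 16.8207
SPL2 = 71.3 - 16.8207 = 54.48

54.48 dB


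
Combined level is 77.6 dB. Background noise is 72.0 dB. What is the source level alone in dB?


Given values:
  L_total = 77.6 dB, L_bg = 72.0 dB
Formula: L_source = 10 * log10(10^(L_total/10) - 10^(L_bg/10))
Convert to linear:
  10^(77.6/10) = 57543993.7337
  10^(72.0/10) = 15848931.9246
Difference: 57543993.7337 - 15848931.9246 = 41695061.8091
L_source = 10 * log10(41695061.8091) = 76.2

76.2 dB


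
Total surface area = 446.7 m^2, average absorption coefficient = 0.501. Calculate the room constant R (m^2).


Given values:
  S = 446.7 m^2, alpha = 0.501
Formula: R = S * alpha / (1 - alpha)
Numerator: 446.7 * 0.501 = 223.7967
Denominator: 1 - 0.501 = 0.499
R = 223.7967 / 0.499 = 448.49

448.49 m^2


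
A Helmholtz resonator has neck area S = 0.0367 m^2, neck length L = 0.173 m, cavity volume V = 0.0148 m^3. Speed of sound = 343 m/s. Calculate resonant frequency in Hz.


Given values:
  S = 0.0367 m^2, L = 0.173 m, V = 0.0148 m^3, c = 343 m/s
Formula: f = (c / (2*pi)) * sqrt(S / (V * L))
Compute V * L = 0.0148 * 0.173 = 0.0025604
Compute S / (V * L) = 0.0367 / 0.0025604 = 14.3337
Compute sqrt(14.3337) = 3.785987
Compute c / (2*pi) = 343 / 6.283185 = 54.590148
f = 54.590148 * 3.785987 = 206.68

206.68 Hz


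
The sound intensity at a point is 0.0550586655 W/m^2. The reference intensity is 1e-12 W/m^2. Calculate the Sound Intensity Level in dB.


Given values:
  I = 0.0550586655 W/m^2
  I_ref = 1e-12 W/m^2
Formula: SIL = 10 * log10(I / I_ref)
Compute ratio: I / I_ref = 55058665500
Compute log10: log10(55058665500) = 10.740826
Multiply: SIL = 10 * 10.740826 = 107.41

107.41 dB


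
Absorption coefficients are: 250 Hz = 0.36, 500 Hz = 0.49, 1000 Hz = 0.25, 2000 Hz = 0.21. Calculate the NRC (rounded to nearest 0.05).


Given values:
  a_250 = 0.36, a_500 = 0.49
  a_1000 = 0.25, a_2000 = 0.21
Formula: NRC = (a250 + a500 + a1000 + a2000) / 4
Sum = 0.36 + 0.49 + 0.25 + 0.21 = 1.31
NRC = 1.31 / 4 = 0.3275
Rounded to nearest 0.05: 0.35

0.35


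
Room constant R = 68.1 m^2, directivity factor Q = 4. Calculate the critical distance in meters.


Given values:
  R = 68.1 m^2, Q = 4
Formula: d_c = 0.141 * sqrt(Q * R)
Compute Q * R = 4 * 68.1 = 272.4
Compute sqrt(272.4) = 16.5045
d_c = 0.141 * 16.5045 = 2.327

2.327 m


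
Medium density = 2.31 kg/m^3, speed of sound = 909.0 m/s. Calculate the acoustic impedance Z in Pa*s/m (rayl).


Given values:
  rho = 2.31 kg/m^3
  c = 909.0 m/s
Formula: Z = rho * c
Z = 2.31 * 909.0
Z = 2099.79

2099.79 rayl


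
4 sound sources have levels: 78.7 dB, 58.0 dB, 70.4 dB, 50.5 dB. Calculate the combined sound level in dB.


Formula: L_total = 10 * log10( sum(10^(Li/10)) )
  Source 1: 10^(78.7/10) = 74131024.1301
  Source 2: 10^(58.0/10) = 630957.3445
  Source 3: 10^(70.4/10) = 10964781.9614
  Source 4: 10^(50.5/10) = 112201.8454
Sum of linear values = 85838965.2814
L_total = 10 * log10(85838965.2814) = 79.34

79.34 dB


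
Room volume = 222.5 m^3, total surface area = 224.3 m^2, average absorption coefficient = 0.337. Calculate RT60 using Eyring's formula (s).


Given values:
  V = 222.5 m^3, S = 224.3 m^2, alpha = 0.337
Formula: RT60 = 0.161 * V / (-S * ln(1 - alpha))
Compute ln(1 - 0.337) = ln(0.663) = -0.41098
Denominator: -224.3 * -0.41098 = 92.1828
Numerator: 0.161 * 222.5 = 35.8225
RT60 = 35.8225 / 92.1828 = 0.389

0.389 s


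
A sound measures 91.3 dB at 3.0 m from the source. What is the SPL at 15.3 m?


Given values:
  SPL1 = 91.3 dB, r1 = 3.0 m, r2 = 15.3 m
Formula: SPL2 = SPL1 - 20 * log10(r2 / r1)
Compute ratio: r2 / r1 = 15.3 / 3.0 = 5.1
Compute log10: log10(5.1) = 0.70757
Compute drop: 20 * 0.70757 = 14.1514
SPL2 = 91.3 - 14.1514 = 77.15

77.15 dB


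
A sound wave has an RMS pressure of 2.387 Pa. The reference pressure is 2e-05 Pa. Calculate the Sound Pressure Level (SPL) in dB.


Given values:
  p = 2.387 Pa
  p_ref = 2e-05 Pa
Formula: SPL = 20 * log10(p / p_ref)
Compute ratio: p / p_ref = 2.387 / 2e-05 = 119350
Compute log10: log10(119350) = 5.076822
Multiply: SPL = 20 * 5.076822 = 101.54

101.54 dB


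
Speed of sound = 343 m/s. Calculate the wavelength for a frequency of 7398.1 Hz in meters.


Given values:
  c = 343 m/s, f = 7398.1 Hz
Formula: lambda = c / f
lambda = 343 / 7398.1
lambda = 0.0464

0.0464 m


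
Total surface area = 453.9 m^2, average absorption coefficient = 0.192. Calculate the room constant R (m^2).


Given values:
  S = 453.9 m^2, alpha = 0.192
Formula: R = S * alpha / (1 - alpha)
Numerator: 453.9 * 0.192 = 87.1488
Denominator: 1 - 0.192 = 0.808
R = 87.1488 / 0.808 = 107.86

107.86 m^2


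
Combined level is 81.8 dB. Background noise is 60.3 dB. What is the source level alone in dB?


Given values:
  L_total = 81.8 dB, L_bg = 60.3 dB
Formula: L_source = 10 * log10(10^(L_total/10) - 10^(L_bg/10))
Convert to linear:
  10^(81.8/10) = 151356124.8436
  10^(60.3/10) = 1071519.3052
Difference: 151356124.8436 - 1071519.3052 = 150284605.5384
L_source = 10 * log10(150284605.5384) = 81.77

81.77 dB


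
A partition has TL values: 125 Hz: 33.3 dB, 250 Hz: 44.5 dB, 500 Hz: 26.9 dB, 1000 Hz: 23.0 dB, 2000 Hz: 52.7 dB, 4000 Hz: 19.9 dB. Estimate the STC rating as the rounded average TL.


Given TL values at each frequency:
  125 Hz: 33.3 dB
  250 Hz: 44.5 dB
  500 Hz: 26.9 dB
  1000 Hz: 23.0 dB
  2000 Hz: 52.7 dB
  4000 Hz: 19.9 dB
Formula: STC ~ round(average of TL values)
Sum = 33.3 + 44.5 + 26.9 + 23.0 + 52.7 + 19.9 = 200.3
Average = 200.3 / 6 = 33.38
Rounded: 33

33


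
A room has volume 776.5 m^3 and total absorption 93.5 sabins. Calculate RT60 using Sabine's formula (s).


Given values:
  V = 776.5 m^3
  A = 93.5 sabins
Formula: RT60 = 0.161 * V / A
Numerator: 0.161 * 776.5 = 125.0165
RT60 = 125.0165 / 93.5 = 1.337

1.337 s


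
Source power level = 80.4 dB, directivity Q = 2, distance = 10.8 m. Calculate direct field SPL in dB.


Given values:
  Lw = 80.4 dB, Q = 2, r = 10.8 m
Formula: SPL = Lw + 10 * log10(Q / (4 * pi * r^2))
Compute 4 * pi * r^2 = 4 * pi * 10.8^2 = 1465.7415
Compute Q / denom = 2 / 1465.7415 = 0.0013645
Compute 10 * log10(0.0013645) = -28.6503
SPL = 80.4 + (-28.6503) = 51.75

51.75 dB


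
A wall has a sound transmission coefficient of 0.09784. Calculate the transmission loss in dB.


Given values:
  tau = 0.09784
Formula: TL = 10 * log10(1 / tau)
Compute 1 / tau = 1 / 0.09784 = 10.2208
Compute log10(10.2208) = 1.009485
TL = 10 * 1.009485 = 10.09

10.09 dB


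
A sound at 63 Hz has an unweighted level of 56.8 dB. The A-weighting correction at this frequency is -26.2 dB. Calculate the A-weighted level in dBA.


Given values:
  SPL = 56.8 dB
  A-weighting at 63 Hz = -26.2 dB
Formula: L_A = SPL + A_weight
L_A = 56.8 + (-26.2)
L_A = 30.6

30.6 dBA


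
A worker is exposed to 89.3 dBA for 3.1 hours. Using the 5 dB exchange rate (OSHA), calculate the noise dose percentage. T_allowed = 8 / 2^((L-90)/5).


Given values:
  L = 89.3 dBA, T = 3.1 hours
Formula: T_allowed = 8 / 2^((L - 90) / 5)
Compute exponent: (89.3 - 90) / 5 = -0.14
Compute 2^(-0.14) = 0.907519
T_allowed = 8 / 0.907519 = 8.815242 hours
Dose = (T / T_allowed) * 100
Dose = (3.1 / 8.815242) * 100 = 35.17

35.17 %


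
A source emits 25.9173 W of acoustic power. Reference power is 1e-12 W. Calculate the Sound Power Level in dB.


Given values:
  W = 25.9173 W
  W_ref = 1e-12 W
Formula: SWL = 10 * log10(W / W_ref)
Compute ratio: W / W_ref = 25917300000000
Compute log10: log10(25917300000000) = 13.41359
Multiply: SWL = 10 * 13.41359 = 134.14

134.14 dB


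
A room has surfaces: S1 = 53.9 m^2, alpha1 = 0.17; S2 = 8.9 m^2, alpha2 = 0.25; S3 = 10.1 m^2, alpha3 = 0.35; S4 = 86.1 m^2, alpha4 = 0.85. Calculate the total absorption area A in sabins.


Given surfaces:
  Surface 1: 53.9 * 0.17 = 9.163
  Surface 2: 8.9 * 0.25 = 2.225
  Surface 3: 10.1 * 0.35 = 3.535
  Surface 4: 86.1 * 0.85 = 73.185
Formula: A = sum(Si * alpha_i)
A = 9.163 + 2.225 + 3.535 + 73.185
A = 88.11

88.11 sabins


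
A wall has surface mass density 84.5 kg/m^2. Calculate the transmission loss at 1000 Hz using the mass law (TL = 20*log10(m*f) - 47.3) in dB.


Given values:
  m = 84.5 kg/m^2, f = 1000 Hz
Formula: TL = 20 * log10(m * f) - 47.3
Compute m * f = 84.5 * 1000 = 84500.0
Compute log10(84500.0) = 4.926857
Compute 20 * 4.926857 = 98.5371
TL = 98.5371 - 47.3 = 51.24

51.24 dB


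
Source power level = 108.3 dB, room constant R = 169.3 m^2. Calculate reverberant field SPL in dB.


Given values:
  Lw = 108.3 dB, R = 169.3 m^2
Formula: SPL = Lw + 10 * log10(4 / R)
Compute 4 / R = 4 / 169.3 = 0.023627
Compute 10 * log10(0.023627) = -16.2659
SPL = 108.3 + (-16.2659) = 92.03

92.03 dB


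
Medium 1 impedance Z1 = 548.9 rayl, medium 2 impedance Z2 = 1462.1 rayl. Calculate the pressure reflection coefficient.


Given values:
  Z1 = 548.9 rayl, Z2 = 1462.1 rayl
Formula: R = (Z2 - Z1) / (Z2 + Z1)
Numerator: Z2 - Z1 = 1462.1 - 548.9 = 913.2
Denominator: Z2 + Z1 = 1462.1 + 548.9 = 2011.0
R = 913.2 / 2011.0 = 0.4541

0.4541


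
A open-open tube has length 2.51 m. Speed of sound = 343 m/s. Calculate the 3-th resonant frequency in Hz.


Given values:
  Tube type: open-open, L = 2.51 m, c = 343 m/s, n = 3
Formula: f_n = n * c / (2 * L)
Compute 2 * L = 2 * 2.51 = 5.02
f = 3 * 343 / 5.02
f = 204.98

204.98 Hz


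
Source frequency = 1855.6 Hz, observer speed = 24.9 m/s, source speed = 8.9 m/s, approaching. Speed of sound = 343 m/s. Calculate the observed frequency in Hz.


Given values:
  f_s = 1855.6 Hz, v_o = 24.9 m/s, v_s = 8.9 m/s
  Direction: approaching
Formula: f_o = f_s * (c + v_o) / (c - v_s)
Numerator: c + v_o = 343 + 24.9 = 367.9
Denominator: c - v_s = 343 - 8.9 = 334.1
f_o = 1855.6 * 367.9 / 334.1 = 2043.33

2043.33 Hz


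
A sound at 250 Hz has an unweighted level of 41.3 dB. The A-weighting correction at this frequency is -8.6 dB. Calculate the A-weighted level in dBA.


Given values:
  SPL = 41.3 dB
  A-weighting at 250 Hz = -8.6 dB
Formula: L_A = SPL + A_weight
L_A = 41.3 + (-8.6)
L_A = 32.7

32.7 dBA


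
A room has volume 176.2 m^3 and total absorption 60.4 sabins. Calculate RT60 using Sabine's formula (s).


Given values:
  V = 176.2 m^3
  A = 60.4 sabins
Formula: RT60 = 0.161 * V / A
Numerator: 0.161 * 176.2 = 28.3682
RT60 = 28.3682 / 60.4 = 0.47

0.47 s


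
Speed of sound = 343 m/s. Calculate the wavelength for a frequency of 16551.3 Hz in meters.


Given values:
  c = 343 m/s, f = 16551.3 Hz
Formula: lambda = c / f
lambda = 343 / 16551.3
lambda = 0.0207

0.0207 m


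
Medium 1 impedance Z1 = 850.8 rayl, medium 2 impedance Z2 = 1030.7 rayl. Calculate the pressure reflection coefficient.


Given values:
  Z1 = 850.8 rayl, Z2 = 1030.7 rayl
Formula: R = (Z2 - Z1) / (Z2 + Z1)
Numerator: Z2 - Z1 = 1030.7 - 850.8 = 179.9
Denominator: Z2 + Z1 = 1030.7 + 850.8 = 1881.5
R = 179.9 / 1881.5 = 0.0956

0.0956


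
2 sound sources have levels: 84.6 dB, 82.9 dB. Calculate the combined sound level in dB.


Formula: L_total = 10 * log10( sum(10^(Li/10)) )
  Source 1: 10^(84.6/10) = 288403150.3127
  Source 2: 10^(82.9/10) = 194984459.9758
Sum of linear values = 483387610.2885
L_total = 10 * log10(483387610.2885) = 86.84

86.84 dB


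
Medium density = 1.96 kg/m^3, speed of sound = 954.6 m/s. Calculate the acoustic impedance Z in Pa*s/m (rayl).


Given values:
  rho = 1.96 kg/m^3
  c = 954.6 m/s
Formula: Z = rho * c
Z = 1.96 * 954.6
Z = 1871.02

1871.02 rayl


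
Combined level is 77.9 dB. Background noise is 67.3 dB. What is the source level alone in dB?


Given values:
  L_total = 77.9 dB, L_bg = 67.3 dB
Formula: L_source = 10 * log10(10^(L_total/10) - 10^(L_bg/10))
Convert to linear:
  10^(77.9/10) = 61659500.1861
  10^(67.3/10) = 5370317.9637
Difference: 61659500.1861 - 5370317.9637 = 56289182.2224
L_source = 10 * log10(56289182.2224) = 77.5

77.5 dB


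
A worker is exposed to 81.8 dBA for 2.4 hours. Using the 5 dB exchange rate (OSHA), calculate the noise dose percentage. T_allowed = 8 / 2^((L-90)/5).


Given values:
  L = 81.8 dBA, T = 2.4 hours
Formula: T_allowed = 8 / 2^((L - 90) / 5)
Compute exponent: (81.8 - 90) / 5 = -1.64
Compute 2^(-1.64) = 0.320856
T_allowed = 8 / 0.320856 = 24.933303 hours
Dose = (T / T_allowed) * 100
Dose = (2.4 / 24.933303) * 100 = 9.63

9.63 %


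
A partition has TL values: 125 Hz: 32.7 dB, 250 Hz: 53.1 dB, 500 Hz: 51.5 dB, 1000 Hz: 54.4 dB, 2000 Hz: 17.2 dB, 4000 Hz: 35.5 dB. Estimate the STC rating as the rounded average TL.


Given TL values at each frequency:
  125 Hz: 32.7 dB
  250 Hz: 53.1 dB
  500 Hz: 51.5 dB
  1000 Hz: 54.4 dB
  2000 Hz: 17.2 dB
  4000 Hz: 35.5 dB
Formula: STC ~ round(average of TL values)
Sum = 32.7 + 53.1 + 51.5 + 54.4 + 17.2 + 35.5 = 244.4
Average = 244.4 / 6 = 40.73
Rounded: 41

41


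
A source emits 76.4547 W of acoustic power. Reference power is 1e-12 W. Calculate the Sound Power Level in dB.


Given values:
  W = 76.4547 W
  W_ref = 1e-12 W
Formula: SWL = 10 * log10(W / W_ref)
Compute ratio: W / W_ref = 76454700000000
Compute log10: log10(76454700000000) = 13.883404
Multiply: SWL = 10 * 13.883404 = 138.83

138.83 dB


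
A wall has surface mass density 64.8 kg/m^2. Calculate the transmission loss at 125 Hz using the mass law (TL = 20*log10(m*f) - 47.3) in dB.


Given values:
  m = 64.8 kg/m^2, f = 125 Hz
Formula: TL = 20 * log10(m * f) - 47.3
Compute m * f = 64.8 * 125 = 8100.0
Compute log10(8100.0) = 3.908485
Compute 20 * 3.908485 = 78.1697
TL = 78.1697 - 47.3 = 30.87

30.87 dB


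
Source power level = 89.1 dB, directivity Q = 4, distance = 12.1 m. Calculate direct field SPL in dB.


Given values:
  Lw = 89.1 dB, Q = 4, r = 12.1 m
Formula: SPL = Lw + 10 * log10(Q / (4 * pi * r^2))
Compute 4 * pi * r^2 = 4 * pi * 12.1^2 = 1839.8423
Compute Q / denom = 4 / 1839.8423 = 0.0021741
Compute 10 * log10(0.0021741) = -26.6272
SPL = 89.1 + (-26.6272) = 62.47

62.47 dB


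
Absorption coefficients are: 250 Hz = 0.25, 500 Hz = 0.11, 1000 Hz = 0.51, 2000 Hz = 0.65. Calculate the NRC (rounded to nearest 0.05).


Given values:
  a_250 = 0.25, a_500 = 0.11
  a_1000 = 0.51, a_2000 = 0.65
Formula: NRC = (a250 + a500 + a1000 + a2000) / 4
Sum = 0.25 + 0.11 + 0.51 + 0.65 = 1.52
NRC = 1.52 / 4 = 0.38
Rounded to nearest 0.05: 0.4

0.4


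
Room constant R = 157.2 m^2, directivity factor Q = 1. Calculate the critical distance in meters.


Given values:
  R = 157.2 m^2, Q = 1
Formula: d_c = 0.141 * sqrt(Q * R)
Compute Q * R = 1 * 157.2 = 157.2
Compute sqrt(157.2) = 12.5379
d_c = 0.141 * 12.5379 = 1.768

1.768 m


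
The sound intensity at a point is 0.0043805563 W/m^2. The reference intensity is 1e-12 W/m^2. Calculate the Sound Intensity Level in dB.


Given values:
  I = 0.0043805563 W/m^2
  I_ref = 1e-12 W/m^2
Formula: SIL = 10 * log10(I / I_ref)
Compute ratio: I / I_ref = 4380556300
Compute log10: log10(4380556300) = 9.641529
Multiply: SIL = 10 * 9.641529 = 96.42

96.42 dB


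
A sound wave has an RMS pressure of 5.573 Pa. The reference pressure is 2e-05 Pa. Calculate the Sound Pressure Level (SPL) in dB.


Given values:
  p = 5.573 Pa
  p_ref = 2e-05 Pa
Formula: SPL = 20 * log10(p / p_ref)
Compute ratio: p / p_ref = 5.573 / 2e-05 = 278650
Compute log10: log10(278650) = 5.445059
Multiply: SPL = 20 * 5.445059 = 108.9

108.9 dB


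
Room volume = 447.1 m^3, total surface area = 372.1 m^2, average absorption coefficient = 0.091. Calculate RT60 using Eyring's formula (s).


Given values:
  V = 447.1 m^3, S = 372.1 m^2, alpha = 0.091
Formula: RT60 = 0.161 * V / (-S * ln(1 - alpha))
Compute ln(1 - 0.091) = ln(0.909) = -0.09541
Denominator: -372.1 * -0.09541 = 35.5021
Numerator: 0.161 * 447.1 = 71.9831
RT60 = 71.9831 / 35.5021 = 2.028

2.028 s


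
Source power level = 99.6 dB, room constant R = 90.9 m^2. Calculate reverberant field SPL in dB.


Given values:
  Lw = 99.6 dB, R = 90.9 m^2
Formula: SPL = Lw + 10 * log10(4 / R)
Compute 4 / R = 4 / 90.9 = 0.044004
Compute 10 * log10(0.044004) = -13.5651
SPL = 99.6 + (-13.5651) = 86.03

86.03 dB


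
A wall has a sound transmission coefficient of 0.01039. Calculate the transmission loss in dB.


Given values:
  tau = 0.01039
Formula: TL = 10 * log10(1 / tau)
Compute 1 / tau = 1 / 0.01039 = 96.2464
Compute log10(96.2464) = 1.983384
TL = 10 * 1.983384 = 19.83

19.83 dB


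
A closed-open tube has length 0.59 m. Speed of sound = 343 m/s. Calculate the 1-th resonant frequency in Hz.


Given values:
  Tube type: closed-open, L = 0.59 m, c = 343 m/s, n = 1
Formula: f_n = (2n - 1) * c / (4 * L)
Compute 2n - 1 = 2*1 - 1 = 1
Compute 4 * L = 4 * 0.59 = 2.36
f = 1 * 343 / 2.36
f = 145.34

145.34 Hz


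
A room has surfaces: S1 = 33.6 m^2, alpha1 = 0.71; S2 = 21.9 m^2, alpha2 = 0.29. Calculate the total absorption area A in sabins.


Given surfaces:
  Surface 1: 33.6 * 0.71 = 23.856
  Surface 2: 21.9 * 0.29 = 6.351
Formula: A = sum(Si * alpha_i)
A = 23.856 + 6.351
A = 30.21

30.21 sabins


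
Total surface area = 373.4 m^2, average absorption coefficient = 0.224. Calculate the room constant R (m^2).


Given values:
  S = 373.4 m^2, alpha = 0.224
Formula: R = S * alpha / (1 - alpha)
Numerator: 373.4 * 0.224 = 83.6416
Denominator: 1 - 0.224 = 0.776
R = 83.6416 / 0.776 = 107.79

107.79 m^2


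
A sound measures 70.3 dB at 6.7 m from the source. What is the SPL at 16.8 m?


Given values:
  SPL1 = 70.3 dB, r1 = 6.7 m, r2 = 16.8 m
Formula: SPL2 = SPL1 - 20 * log10(r2 / r1)
Compute ratio: r2 / r1 = 16.8 / 6.7 = 2.5075
Compute log10: log10(2.5075) = 0.399241
Compute drop: 20 * 0.399241 = 7.9848
SPL2 = 70.3 - 7.9848 = 62.32

62.32 dB


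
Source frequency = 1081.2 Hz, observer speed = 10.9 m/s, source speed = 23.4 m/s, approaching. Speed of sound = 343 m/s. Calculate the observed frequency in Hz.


Given values:
  f_s = 1081.2 Hz, v_o = 10.9 m/s, v_s = 23.4 m/s
  Direction: approaching
Formula: f_o = f_s * (c + v_o) / (c - v_s)
Numerator: c + v_o = 343 + 10.9 = 353.9
Denominator: c - v_s = 343 - 23.4 = 319.6
f_o = 1081.2 * 353.9 / 319.6 = 1197.24

1197.24 Hz


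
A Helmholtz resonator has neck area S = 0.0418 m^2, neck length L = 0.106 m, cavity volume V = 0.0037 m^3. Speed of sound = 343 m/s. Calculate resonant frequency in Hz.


Given values:
  S = 0.0418 m^2, L = 0.106 m, V = 0.0037 m^3, c = 343 m/s
Formula: f = (c / (2*pi)) * sqrt(S / (V * L))
Compute V * L = 0.0037 * 0.106 = 0.0003922
Compute S / (V * L) = 0.0418 / 0.0003922 = 106.5783
Compute sqrt(106.5783) = 10.323677
Compute c / (2*pi) = 343 / 6.283185 = 54.590148
f = 54.590148 * 10.323677 = 563.57

563.57 Hz


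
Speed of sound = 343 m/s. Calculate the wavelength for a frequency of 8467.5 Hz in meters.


Given values:
  c = 343 m/s, f = 8467.5 Hz
Formula: lambda = c / f
lambda = 343 / 8467.5
lambda = 0.0405

0.0405 m


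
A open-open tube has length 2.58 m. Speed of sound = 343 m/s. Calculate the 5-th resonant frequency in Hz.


Given values:
  Tube type: open-open, L = 2.58 m, c = 343 m/s, n = 5
Formula: f_n = n * c / (2 * L)
Compute 2 * L = 2 * 2.58 = 5.16
f = 5 * 343 / 5.16
f = 332.36

332.36 Hz
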